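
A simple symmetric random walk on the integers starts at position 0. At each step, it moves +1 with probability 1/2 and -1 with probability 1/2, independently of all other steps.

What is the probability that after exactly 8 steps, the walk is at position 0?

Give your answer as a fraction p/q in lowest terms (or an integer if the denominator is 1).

To return to 0 after 8 steps: need exactly 4 steps of +1 and 4 of -1.
Favorable paths: C(8,4) = 70
Total paths: 2^8 = 256
P = 70/256 = 35/128

Answer: 35/128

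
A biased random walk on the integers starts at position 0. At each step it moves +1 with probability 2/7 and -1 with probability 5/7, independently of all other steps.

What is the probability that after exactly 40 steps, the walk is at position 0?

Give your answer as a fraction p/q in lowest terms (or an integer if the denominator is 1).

Answer: 1969236126000000000000000000000/909543680129861140820205019889143

Derivation:
To be at 0 after 40 steps: need exactly 20 steps of +1 and 20 of -1.
Number of such sequences: C(40,20) = 137846528820
Each has probability (2/7)^20 · (5/7)^20 = 100000000000000000000/6366805760909027985741435139224001
P = 137846528820 · 100000000000000000000/6366805760909027985741435139224001 = 1969236126000000000000000000000/909543680129861140820205019889143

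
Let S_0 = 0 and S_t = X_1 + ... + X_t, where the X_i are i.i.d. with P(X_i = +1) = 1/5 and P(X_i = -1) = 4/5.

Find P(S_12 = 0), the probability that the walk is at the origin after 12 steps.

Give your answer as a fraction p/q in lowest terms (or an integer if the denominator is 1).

Answer: 3784704/244140625

Derivation:
To be at 0 after 12 steps: need exactly 6 steps of +1 and 6 of -1.
Number of such sequences: C(12,6) = 924
Each has probability (1/5)^6 · (4/5)^6 = 4096/244140625
P = 924 · 4096/244140625 = 3784704/244140625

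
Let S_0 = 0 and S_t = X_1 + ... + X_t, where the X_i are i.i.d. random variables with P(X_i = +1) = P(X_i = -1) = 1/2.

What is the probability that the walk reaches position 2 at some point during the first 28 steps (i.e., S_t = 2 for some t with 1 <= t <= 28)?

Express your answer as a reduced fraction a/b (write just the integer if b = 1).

Count via complement. Let g(t,s) = #length-t paths at position s with S_1..S_t all ≠ 2.
g(t,s) = g(t-1,s-1) + g(t-1,s+1) for s ≠ 2; g(t,2) = 0.
t=0: g(0,0)=1
t=1: g(1,-1)=1 g(1,1)=1
t=2: g(2,-2)=1 g(2,0)=2
t=3: g(3,-3)=1 g(3,-1)=3 g(3,1)=2
t=4: g(4,-4)=1 g(4,-2)=4 g(4,0)=5
t=5: g(5,-5)=1 g(5,-3)=5 g(5,-1)=9 g(5,1)=5
t=6: g(6,-6)=1 g(6,-4)=6 g(6,-2)=14 g(6,0)=14
t=7: g(7,-7)=1 g(7,-5)=7 g(7,-3)=20 g(7,-1)=28 g(7,1)=14
t=8: g(8,-8)=1 g(8,-6)=8 g(8,-4)=27 g(8,-2)=48 g(8,0)=42
t=9: g(9,-9)=1 g(9,-7)=9 g(9,-5)=35 g(9,-3)=75 g(9,-1)=90 g(9,1)=42
t=10: g(10,-10)=1 g(10,-8)=10 g(10,-6)=44 g(10,-4)=110 g(10,-2)=165 g(10,0)=132
t=11: g(11,-11)=1 g(11,-9)=11 g(11,-7)=54 g(11,-5)=154 g(11,-3)=275 g(11,-1)=297 g(11,1)=132
t=12: g(12,-12)=1 g(12,-10)=12 g(12,-8)=65 g(12,-6)=208 g(12,-4)=429 g(12,-2)=572 g(12,0)=429
t=13: g(13,-13)=1 g(13,-11)=13 g(13,-9)=77 g(13,-7)=273 g(13,-5)=637 g(13,-3)=1001 g(13,-1)=1001 g(13,1)=429
t=14: g(14,-14)=1 g(14,-12)=14 g(14,-10)=90 g(14,-8)=350 g(14,-6)=910 g(14,-4)=1638 g(14,-2)=2002 g(14,0)=1430
t=15: g(15,-15)=1 g(15,-13)=15 g(15,-11)=104 g(15,-9)=440 g(15,-7)=1260 g(15,-5)=2548 g(15,-3)=3640 g(15,-1)=3432 g(15,1)=1430
t=16: g(16,-16)=1 g(16,-14)=16 g(16,-12)=119 g(16,-10)=544 g(16,-8)=1700 g(16,-6)=3808 g(16,-4)=6188 g(16,-2)=7072 g(16,0)=4862
t=17: g(17,-17)=1 g(17,-15)=17 g(17,-13)=135 g(17,-11)=663 g(17,-9)=2244 g(17,-7)=5508 g(17,-5)=9996 g(17,-3)=13260 g(17,-1)=11934 g(17,1)=4862
t=18: g(18,-18)=1 g(18,-16)=18 g(18,-14)=152 g(18,-12)=798 g(18,-10)=2907 g(18,-8)=7752 g(18,-6)=15504 g(18,-4)=23256 g(18,-2)=25194 g(18,0)=16796
t=19: g(19,-19)=1 g(19,-17)=19 g(19,-15)=170 g(19,-13)=950 g(19,-11)=3705 g(19,-9)=10659 g(19,-7)=23256 g(19,-5)=38760 g(19,-3)=48450 g(19,-1)=41990 g(19,1)=16796
t=20: g(20,-20)=1 g(20,-18)=20 g(20,-16)=189 g(20,-14)=1120 g(20,-12)=4655 g(20,-10)=14364 g(20,-8)=33915 g(20,-6)=62016 g(20,-4)=87210 g(20,-2)=90440 g(20,0)=58786
t=21: g(21,-21)=1 g(21,-19)=21 g(21,-17)=209 g(21,-15)=1309 g(21,-13)=5775 g(21,-11)=19019 g(21,-9)=48279 g(21,-7)=95931 g(21,-5)=149226 g(21,-3)=177650 g(21,-1)=149226 g(21,1)=58786
t=22: g(22,-22)=1 g(22,-20)=22 g(22,-18)=230 g(22,-16)=1518 g(22,-14)=7084 g(22,-12)=24794 g(22,-10)=67298 g(22,-8)=144210 g(22,-6)=245157 g(22,-4)=326876 g(22,-2)=326876 g(22,0)=208012
t=23: g(23,-23)=1 g(23,-21)=23 g(23,-19)=252 g(23,-17)=1748 g(23,-15)=8602 g(23,-13)=31878 g(23,-11)=92092 g(23,-9)=211508 g(23,-7)=389367 g(23,-5)=572033 g(23,-3)=653752 g(23,-1)=534888 g(23,1)=208012
t=24: g(24,-24)=1 g(24,-22)=24 g(24,-20)=275 g(24,-18)=2000 g(24,-16)=10350 g(24,-14)=40480 g(24,-12)=123970 g(24,-10)=303600 g(24,-8)=600875 g(24,-6)=961400 g(24,-4)=1225785 g(24,-2)=1188640 g(24,0)=742900
t=25: g(25,-25)=1 g(25,-23)=25 g(25,-21)=299 g(25,-19)=2275 g(25,-17)=12350 g(25,-15)=50830 g(25,-13)=164450 g(25,-11)=427570 g(25,-9)=904475 g(25,-7)=1562275 g(25,-5)=2187185 g(25,-3)=2414425 g(25,-1)=1931540 g(25,1)=742900
t=26: g(26,-26)=1 g(26,-24)=26 g(26,-22)=324 g(26,-20)=2574 g(26,-18)=14625 g(26,-16)=63180 g(26,-14)=215280 g(26,-12)=592020 g(26,-10)=1332045 g(26,-8)=2466750 g(26,-6)=3749460 g(26,-4)=4601610 g(26,-2)=4345965 g(26,0)=2674440
t=27: g(27,-27)=1 g(27,-25)=27 g(27,-23)=350 g(27,-21)=2898 g(27,-19)=17199 g(27,-17)=77805 g(27,-15)=278460 g(27,-13)=807300 g(27,-11)=1924065 g(27,-9)=3798795 g(27,-7)=6216210 g(27,-5)=8351070 g(27,-3)=8947575 g(27,-1)=7020405 g(27,1)=2674440
t=28: g(28,-28)=1 g(28,-26)=28 g(28,-24)=377 g(28,-22)=3248 g(28,-20)=20097 g(28,-18)=95004 g(28,-16)=356265 g(28,-14)=1085760 g(28,-12)=2731365 g(28,-10)=5722860 g(28,-8)=10015005 g(28,-6)=14567280 g(28,-4)=17298645 g(28,-2)=15967980 g(28,0)=9694845
Paths never hitting 2: Σ_s g(28,s) = 77558760
Paths hitting 2: 2^28 - 77558760 = 190876696
P = 190876696/268435456 = 23859587/33554432

Answer: 23859587/33554432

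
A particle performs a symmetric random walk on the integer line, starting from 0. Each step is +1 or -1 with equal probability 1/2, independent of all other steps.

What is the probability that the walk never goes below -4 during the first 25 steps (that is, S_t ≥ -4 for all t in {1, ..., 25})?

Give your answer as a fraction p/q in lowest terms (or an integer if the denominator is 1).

Answer: 705755/1048576

Derivation:
Let f(t,s) = #length-t paths at position s with S_1..S_t all ≥ -4.
f(t,s) = f(t-1,s-1) + f(t-1,s+1) for s ≥ -4; f(t,s) = 0 for s < -4.
t=0: f(0,0)=1
t=1: f(1,-1)=1 f(1,1)=1
t=2: f(2,-2)=1 f(2,0)=2 f(2,2)=1
t=3: f(3,-3)=1 f(3,-1)=3 f(3,1)=3 f(3,3)=1
t=4: f(4,-4)=1 f(4,-2)=4 f(4,0)=6 f(4,2)=4 f(4,4)=1
t=5: f(5,-3)=5 f(5,-1)=10 f(5,1)=10 f(5,3)=5 f(5,5)=1
t=6: f(6,-4)=5 f(6,-2)=15 f(6,0)=20 f(6,2)=15 f(6,4)=6 f(6,6)=1
t=7: f(7,-3)=20 f(7,-1)=35 f(7,1)=35 f(7,3)=21 f(7,5)=7 f(7,7)=1
t=8: f(8,-4)=20 f(8,-2)=55 f(8,0)=70 f(8,2)=56 f(8,4)=28 f(8,6)=8 f(8,8)=1
t=9: f(9,-3)=75 f(9,-1)=125 f(9,1)=126 f(9,3)=84 f(9,5)=36 f(9,7)=9 f(9,9)=1
t=10: f(10,-4)=75 f(10,-2)=200 f(10,0)=251 f(10,2)=210 f(10,4)=120 f(10,6)=45 f(10,8)=10 f(10,10)=1
t=11: f(11,-3)=275 f(11,-1)=451 f(11,1)=461 f(11,3)=330 f(11,5)=165 f(11,7)=55 f(11,9)=11 f(11,11)=1
t=12: f(12,-4)=275 f(12,-2)=726 f(12,0)=912 f(12,2)=791 f(12,4)=495 f(12,6)=220 f(12,8)=66 f(12,10)=12 f(12,12)=1
t=13: f(13,-3)=1001 f(13,-1)=1638 f(13,1)=1703 f(13,3)=1286 f(13,5)=715 f(13,7)=286 f(13,9)=78 f(13,11)=13 f(13,13)=1
t=14: f(14,-4)=1001 f(14,-2)=2639 f(14,0)=3341 f(14,2)=2989 f(14,4)=2001 f(14,6)=1001 f(14,8)=364 f(14,10)=91 f(14,12)=14 f(14,14)=1
t=15: f(15,-3)=3640 f(15,-1)=5980 f(15,1)=6330 f(15,3)=4990 f(15,5)=3002 f(15,7)=1365 f(15,9)=455 f(15,11)=105 f(15,13)=15 f(15,15)=1
t=16: f(16,-4)=3640 f(16,-2)=9620 f(16,0)=12310 f(16,2)=11320 f(16,4)=7992 f(16,6)=4367 f(16,8)=1820 f(16,10)=560 f(16,12)=120 f(16,14)=16 f(16,16)=1
t=17: f(17,-3)=13260 f(17,-1)=21930 f(17,1)=23630 f(17,3)=19312 f(17,5)=12359 f(17,7)=6187 f(17,9)=2380 f(17,11)=680 f(17,13)=136 f(17,15)=17 f(17,17)=1
t=18: f(18,-4)=13260 f(18,-2)=35190 f(18,0)=45560 f(18,2)=42942 f(18,4)=31671 f(18,6)=18546 f(18,8)=8567 f(18,10)=3060 f(18,12)=816 f(18,14)=153 f(18,16)=18 f(18,18)=1
t=19: f(19,-3)=48450 f(19,-1)=80750 f(19,1)=88502 f(19,3)=74613 f(19,5)=50217 f(19,7)=27113 f(19,9)=11627 f(19,11)=3876 f(19,13)=969 f(19,15)=171 f(19,17)=19 f(19,19)=1
t=20: f(20,-4)=48450 f(20,-2)=129200 f(20,0)=169252 f(20,2)=163115 f(20,4)=124830 f(20,6)=77330 f(20,8)=38740 f(20,10)=15503 f(20,12)=4845 f(20,14)=1140 f(20,16)=190 f(20,18)=20 f(20,20)=1
t=21: f(21,-3)=177650 f(21,-1)=298452 f(21,1)=332367 f(21,3)=287945 f(21,5)=202160 f(21,7)=116070 f(21,9)=54243 f(21,11)=20348 f(21,13)=5985 f(21,15)=1330 f(21,17)=210 f(21,19)=21 f(21,21)=1
t=22: f(22,-4)=177650 f(22,-2)=476102 f(22,0)=630819 f(22,2)=620312 f(22,4)=490105 f(22,6)=318230 f(22,8)=170313 f(22,10)=74591 f(22,12)=26333 f(22,14)=7315 f(22,16)=1540 f(22,18)=231 f(22,20)=22 f(22,22)=1
t=23: f(23,-3)=653752 f(23,-1)=1106921 f(23,1)=1251131 f(23,3)=1110417 f(23,5)=808335 f(23,7)=488543 f(23,9)=244904 f(23,11)=100924 f(23,13)=33648 f(23,15)=8855 f(23,17)=1771 f(23,19)=253 f(23,21)=23 f(23,23)=1
t=24: f(24,-4)=653752 f(24,-2)=1760673 f(24,0)=2358052 f(24,2)=2361548 f(24,4)=1918752 f(24,6)=1296878 f(24,8)=733447 f(24,10)=345828 f(24,12)=134572 f(24,14)=42503 f(24,16)=10626 f(24,18)=2024 f(24,20)=276 f(24,22)=24 f(24,24)=1
t=25: f(25,-3)=2414425 f(25,-1)=4118725 f(25,1)=4719600 f(25,3)=4280300 f(25,5)=3215630 f(25,7)=2030325 f(25,9)=1079275 f(25,11)=480400 f(25,13)=177075 f(25,15)=53129 f(25,17)=12650 f(25,19)=2300 f(25,21)=300 f(25,23)=25 f(25,25)=1
Σ_s f(25,s) = 22584160
P = 22584160/33554432 = 705755/1048576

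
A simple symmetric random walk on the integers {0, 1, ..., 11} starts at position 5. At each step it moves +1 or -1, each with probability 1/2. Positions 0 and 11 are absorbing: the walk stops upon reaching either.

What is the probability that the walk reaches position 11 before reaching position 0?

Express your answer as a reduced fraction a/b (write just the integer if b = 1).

Answer: 5/11

Derivation:
Symmetric walk (p = 1/2): the harmonic-function argument gives P(hit 11 before 0 | start at 5) = a/N.
P = 5/11 = 5/11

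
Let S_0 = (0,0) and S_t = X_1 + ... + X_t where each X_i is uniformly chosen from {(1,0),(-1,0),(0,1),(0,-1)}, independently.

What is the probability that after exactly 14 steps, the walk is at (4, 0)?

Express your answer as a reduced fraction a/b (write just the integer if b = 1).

Let h be the number of horizontal steps (so 14-h are vertical). To end at (4,0) need (h+4)/2 right-steps and ((14-h)+0)/2 up-steps.
Sum over h with 4 ≤ h ≤ 14, h ≡ 0 (mod 2), 14-h ≡ 0 (mod 2):
h=4: C(14,4)·C(4,4)·C(10,5) = 1001·1·252 = 252252
h=6: C(14,6)·C(6,5)·C(8,4) = 3003·6·70 = 1261260
h=8: C(14,8)·C(8,6)·C(6,3) = 3003·28·20 = 1681680
h=10: C(14,10)·C(10,7)·C(4,2) = 1001·120·6 = 720720
h=12: C(14,12)·C(12,8)·C(2,1) = 91·495·2 = 90090
h=14: C(14,14)·C(14,9)·C(0,0) = 1·2002·1 = 2002
Total favorable: 4008004
Total paths: 4^14 = 268435456
P = 4008004/268435456 = 1002001/67108864

Answer: 1002001/67108864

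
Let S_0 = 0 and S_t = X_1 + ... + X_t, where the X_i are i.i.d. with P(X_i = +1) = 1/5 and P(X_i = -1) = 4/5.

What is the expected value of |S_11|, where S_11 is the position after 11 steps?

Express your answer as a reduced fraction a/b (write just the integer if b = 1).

Answer: 64767483/9765625

Derivation:
S_11 takes values m ≡ 1 (mod 2) with |m| ≤ 11; P(S_11=m) = C(11,(11+m)/2) · (1/5)^((11+m)/2) · (4/5)^((11-m)/2).
Distribution: P(S=-11)=4194304/48828125, P(S=-9)=11534336/48828125, P(S=-7)=2883584/9765625, P(S=-5)=2162688/9765625, P(S=-3)=1081344/9765625, P(S=-1)=1892352/48828125, P(S=1)=473088/48828125, P(S=3)=16896/9765625, P(S=5)=2112/9765625, P(S=7)=176/9765625, P(S=9)=44/48828125, P(S=11)=1/48828125
E[|S_11|] = Σ_m |m|·P(S_11=m) = 64767483/9765625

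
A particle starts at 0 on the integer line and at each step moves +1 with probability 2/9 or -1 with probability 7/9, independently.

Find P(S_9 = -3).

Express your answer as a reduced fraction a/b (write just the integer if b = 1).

To reach position -3 after 9 steps: need 3 steps of +1 and 6 steps of -1.
Number of such sequences: C(9,3) = 84
Each has probability (2/9)^3 · (7/9)^6 = 941192/387420489
P = 84 · 941192/387420489 = 26353376/129140163

Answer: 26353376/129140163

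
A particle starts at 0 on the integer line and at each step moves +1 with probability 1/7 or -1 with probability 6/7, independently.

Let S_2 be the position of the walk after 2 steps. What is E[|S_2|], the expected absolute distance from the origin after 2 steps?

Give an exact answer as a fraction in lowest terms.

S_2 takes values m ≡ 0 (mod 2) with |m| ≤ 2; P(S_2=m) = C(2,(2+m)/2) · (1/7)^((2+m)/2) · (6/7)^((2-m)/2).
Distribution: P(S=-2)=36/49, P(S=0)=12/49, P(S=2)=1/49
E[|S_2|] = Σ_m |m|·P(S_2=m) = 74/49

Answer: 74/49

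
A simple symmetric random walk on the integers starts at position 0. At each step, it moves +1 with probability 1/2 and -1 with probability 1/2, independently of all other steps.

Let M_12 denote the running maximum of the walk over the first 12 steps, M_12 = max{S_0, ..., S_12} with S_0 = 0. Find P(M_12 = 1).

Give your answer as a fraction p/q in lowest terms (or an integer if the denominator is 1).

Answer: 99/512

Derivation:
Let M_12 = max(S_0,...,S_12). Use the reflection principle: for j ≥ 1, #{paths with M_12 ≥ j} = #{S_12 ≥ j} + #{S_12 ≥ j+1}.
By reflection, #{M_12 ≥ 1} = #{S_12 ≥ 1} + #{S_12 ≥ 2} = 1586 + 1586 = 3172.
#{M_12 ≥ 2} = #{S_12 ≥ 2} + #{S_12 ≥ 3} = 1586 + 794 = 2380.
#{M_12 = 1} = 3172 - 2380 = 792.
P(M_12 = 1) = 792/4096 = 99/512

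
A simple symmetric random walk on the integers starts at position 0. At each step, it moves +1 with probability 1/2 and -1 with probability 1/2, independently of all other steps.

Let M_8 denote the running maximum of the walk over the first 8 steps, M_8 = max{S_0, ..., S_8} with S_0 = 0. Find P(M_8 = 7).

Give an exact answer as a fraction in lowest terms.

Answer: 1/256

Derivation:
Let M_8 = max(S_0,...,S_8). Use the reflection principle: for j ≥ 1, #{paths with M_8 ≥ j} = #{S_8 ≥ j} + #{S_8 ≥ j+1}.
By reflection, #{M_8 ≥ 7} = #{S_8 ≥ 7} + #{S_8 ≥ 8} = 1 + 1 = 2.
#{M_8 ≥ 8} = #{S_8 ≥ 8} + #{S_8 ≥ 9} = 1 + 0 = 1.
#{M_8 = 7} = 2 - 1 = 1.
P(M_8 = 7) = 1/256 = 1/256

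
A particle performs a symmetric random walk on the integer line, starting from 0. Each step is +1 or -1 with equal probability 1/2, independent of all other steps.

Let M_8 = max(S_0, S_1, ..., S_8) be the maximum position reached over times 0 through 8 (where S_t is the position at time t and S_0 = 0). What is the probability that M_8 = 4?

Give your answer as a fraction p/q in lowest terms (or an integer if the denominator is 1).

Answer: 7/64

Derivation:
Let M_8 = max(S_0,...,S_8). Use the reflection principle: for j ≥ 1, #{paths with M_8 ≥ j} = #{S_8 ≥ j} + #{S_8 ≥ j+1}.
By reflection, #{M_8 ≥ 4} = #{S_8 ≥ 4} + #{S_8 ≥ 5} = 37 + 9 = 46.
#{M_8 ≥ 5} = #{S_8 ≥ 5} + #{S_8 ≥ 6} = 9 + 9 = 18.
#{M_8 = 4} = 46 - 18 = 28.
P(M_8 = 4) = 28/256 = 7/64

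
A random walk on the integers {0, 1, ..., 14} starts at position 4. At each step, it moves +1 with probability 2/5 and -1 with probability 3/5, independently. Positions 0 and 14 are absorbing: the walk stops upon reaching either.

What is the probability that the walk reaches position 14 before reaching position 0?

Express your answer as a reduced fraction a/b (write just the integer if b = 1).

Answer: 13312/953317

Derivation:
Biased walk: p = 2/5, q = 3/5, r = q/p = 3/2
Gambler's ruin: P(hit 14 before 0 | start at 4) = (1 - r^a)/(1 - r^N)
r^4 = 81/16; r^14 = 4782969/16384
P = (1 - 81/16) / (1 - 4782969/16384) = -65/16 / -4766585/16384 = 13312/953317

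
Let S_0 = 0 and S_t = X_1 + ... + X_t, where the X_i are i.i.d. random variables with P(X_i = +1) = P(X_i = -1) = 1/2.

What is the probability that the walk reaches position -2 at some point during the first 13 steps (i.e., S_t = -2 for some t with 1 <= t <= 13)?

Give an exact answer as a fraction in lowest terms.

Answer: 595/1024

Derivation:
Count via complement. Let g(t,s) = #length-t paths at position s with S_1..S_t all ≠ -2.
g(t,s) = g(t-1,s-1) + g(t-1,s+1) for s ≠ -2; g(t,-2) = 0.
t=0: g(0,0)=1
t=1: g(1,-1)=1 g(1,1)=1
t=2: g(2,0)=2 g(2,2)=1
t=3: g(3,-1)=2 g(3,1)=3 g(3,3)=1
t=4: g(4,0)=5 g(4,2)=4 g(4,4)=1
t=5: g(5,-1)=5 g(5,1)=9 g(5,3)=5 g(5,5)=1
t=6: g(6,0)=14 g(6,2)=14 g(6,4)=6 g(6,6)=1
t=7: g(7,-1)=14 g(7,1)=28 g(7,3)=20 g(7,5)=7 g(7,7)=1
t=8: g(8,0)=42 g(8,2)=48 g(8,4)=27 g(8,6)=8 g(8,8)=1
t=9: g(9,-1)=42 g(9,1)=90 g(9,3)=75 g(9,5)=35 g(9,7)=9 g(9,9)=1
t=10: g(10,0)=132 g(10,2)=165 g(10,4)=110 g(10,6)=44 g(10,8)=10 g(10,10)=1
t=11: g(11,-1)=132 g(11,1)=297 g(11,3)=275 g(11,5)=154 g(11,7)=54 g(11,9)=11 g(11,11)=1
t=12: g(12,0)=429 g(12,2)=572 g(12,4)=429 g(12,6)=208 g(12,8)=65 g(12,10)=12 g(12,12)=1
t=13: g(13,-1)=429 g(13,1)=1001 g(13,3)=1001 g(13,5)=637 g(13,7)=273 g(13,9)=77 g(13,11)=13 g(13,13)=1
Paths never hitting -2: Σ_s g(13,s) = 3432
Paths hitting -2: 2^13 - 3432 = 4760
P = 4760/8192 = 595/1024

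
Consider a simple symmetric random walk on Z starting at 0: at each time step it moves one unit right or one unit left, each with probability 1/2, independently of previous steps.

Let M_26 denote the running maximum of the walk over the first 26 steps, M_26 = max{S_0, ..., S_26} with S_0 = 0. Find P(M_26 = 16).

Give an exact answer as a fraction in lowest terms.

Let M_26 = max(S_0,...,S_26). Use the reflection principle: for j ≥ 1, #{paths with M_26 ≥ j} = #{S_26 ≥ j} + #{S_26 ≥ j+1}.
By reflection, #{M_26 ≥ 16} = #{S_26 ≥ 16} + #{S_26 ≥ 17} = 83682 + 17902 = 101584.
#{M_26 ≥ 17} = #{S_26 ≥ 17} + #{S_26 ≥ 18} = 17902 + 17902 = 35804.
#{M_26 = 16} = 101584 - 35804 = 65780.
P(M_26 = 16) = 65780/67108864 = 16445/16777216

Answer: 16445/16777216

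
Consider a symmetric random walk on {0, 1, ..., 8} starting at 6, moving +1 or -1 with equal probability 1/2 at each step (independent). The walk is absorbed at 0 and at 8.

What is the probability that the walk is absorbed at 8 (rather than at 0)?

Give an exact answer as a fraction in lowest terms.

Answer: 3/4

Derivation:
Symmetric walk (p = 1/2): the harmonic-function argument gives P(hit 8 before 0 | start at 6) = a/N.
P = 6/8 = 3/4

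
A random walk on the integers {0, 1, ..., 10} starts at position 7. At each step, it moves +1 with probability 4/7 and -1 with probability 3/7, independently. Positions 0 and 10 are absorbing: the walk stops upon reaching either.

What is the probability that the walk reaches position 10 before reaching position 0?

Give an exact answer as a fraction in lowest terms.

Biased walk: p = 4/7, q = 3/7, r = q/p = 3/4
Gambler's ruin: P(hit 10 before 0 | start at 7) = (1 - r^a)/(1 - r^N)
r^7 = 2187/16384; r^10 = 59049/1048576
P = (1 - 2187/16384) / (1 - 59049/1048576) = 14197/16384 / 989527/1048576 = 908608/989527

Answer: 908608/989527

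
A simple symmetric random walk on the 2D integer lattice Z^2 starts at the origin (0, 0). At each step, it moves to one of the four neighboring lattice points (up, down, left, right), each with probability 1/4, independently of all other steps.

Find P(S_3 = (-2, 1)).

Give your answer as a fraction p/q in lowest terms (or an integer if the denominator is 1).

Let h be the number of horizontal steps (so 3-h are vertical). To end at (-2,1) need (h-2)/2 right-steps and ((3-h)+1)/2 up-steps.
Sum over h with 2 ≤ h ≤ 2, h ≡ 0 (mod 2), 3-h ≡ 1 (mod 2):
h=2: C(3,2)·C(2,0)·C(1,1) = 3·1·1 = 3
Total favorable: 3
Total paths: 4^3 = 64
P = 3/64 = 3/64

Answer: 3/64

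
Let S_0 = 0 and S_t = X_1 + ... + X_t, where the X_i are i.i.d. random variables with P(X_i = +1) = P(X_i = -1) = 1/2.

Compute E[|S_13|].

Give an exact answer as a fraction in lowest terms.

Answer: 3003/1024

Derivation:
S_13 takes values m ≡ 1 (mod 2) with |m| ≤ 13; P(S_13=m) = C(13,(13+m)/2)/2^13.
Total paths: 2^13 = 8192
Distribution: P(S=-13)=1/8192, P(S=-11)=13/8192, P(S=-9)=78/8192, P(S=-7)=286/8192, P(S=-5)=715/8192, P(S=-3)=1287/8192, P(S=-1)=1716/8192, P(S=1)=1716/8192, P(S=3)=1287/8192, P(S=5)=715/8192, P(S=7)=286/8192, P(S=9)=78/8192, P(S=11)=13/8192, P(S=13)=1/8192
E[|S_13|] = Σ_m |m|·P(S_13=m) = 24024/8192 = 3003/1024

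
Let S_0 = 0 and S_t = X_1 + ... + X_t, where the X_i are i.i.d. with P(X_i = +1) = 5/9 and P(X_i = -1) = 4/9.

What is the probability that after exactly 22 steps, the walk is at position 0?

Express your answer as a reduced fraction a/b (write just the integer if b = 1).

Answer: 48157491200000000000/328256967394537077627

Derivation:
To be at 0 after 22 steps: need exactly 11 steps of +1 and 11 of -1.
Number of such sequences: C(22,11) = 705432
Each has probability (5/9)^11 · (4/9)^11 = 204800000000000/984770902183611232881
P = 705432 · 204800000000000/984770902183611232881 = 48157491200000000000/328256967394537077627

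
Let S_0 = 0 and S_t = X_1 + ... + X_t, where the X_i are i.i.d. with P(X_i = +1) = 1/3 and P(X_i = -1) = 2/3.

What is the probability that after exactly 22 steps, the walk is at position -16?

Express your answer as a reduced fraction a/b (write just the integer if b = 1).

To reach position -16 after 22 steps: need 3 steps of +1 and 19 steps of -1.
Number of such sequences: C(22,3) = 1540
Each has probability (1/3)^3 · (2/3)^19 = 524288/31381059609
P = 1540 · 524288/31381059609 = 807403520/31381059609

Answer: 807403520/31381059609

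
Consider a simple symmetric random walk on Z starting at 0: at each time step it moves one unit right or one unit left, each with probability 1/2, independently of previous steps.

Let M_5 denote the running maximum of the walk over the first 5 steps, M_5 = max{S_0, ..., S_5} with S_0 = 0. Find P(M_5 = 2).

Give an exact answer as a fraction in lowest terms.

Let M_5 = max(S_0,...,S_5). Use the reflection principle: for j ≥ 1, #{paths with M_5 ≥ j} = #{S_5 ≥ j} + #{S_5 ≥ j+1}.
By reflection, #{M_5 ≥ 2} = #{S_5 ≥ 2} + #{S_5 ≥ 3} = 6 + 6 = 12.
#{M_5 ≥ 3} = #{S_5 ≥ 3} + #{S_5 ≥ 4} = 6 + 1 = 7.
#{M_5 = 2} = 12 - 7 = 5.
P(M_5 = 2) = 5/32 = 5/32

Answer: 5/32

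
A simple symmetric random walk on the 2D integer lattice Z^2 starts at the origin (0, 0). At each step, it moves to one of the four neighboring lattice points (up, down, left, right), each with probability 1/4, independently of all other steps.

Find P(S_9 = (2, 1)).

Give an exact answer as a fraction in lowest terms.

Answer: 1323/32768

Derivation:
Let h be the number of horizontal steps (so 9-h are vertical). To end at (2,1) need (h+2)/2 right-steps and ((9-h)+1)/2 up-steps.
Sum over h with 2 ≤ h ≤ 8, h ≡ 0 (mod 2), 9-h ≡ 1 (mod 2):
h=2: C(9,2)·C(2,2)·C(7,4) = 36·1·35 = 1260
h=4: C(9,4)·C(4,3)·C(5,3) = 126·4·10 = 5040
h=6: C(9,6)·C(6,4)·C(3,2) = 84·15·3 = 3780
h=8: C(9,8)·C(8,5)·C(1,1) = 9·56·1 = 504
Total favorable: 10584
Total paths: 4^9 = 262144
P = 10584/262144 = 1323/32768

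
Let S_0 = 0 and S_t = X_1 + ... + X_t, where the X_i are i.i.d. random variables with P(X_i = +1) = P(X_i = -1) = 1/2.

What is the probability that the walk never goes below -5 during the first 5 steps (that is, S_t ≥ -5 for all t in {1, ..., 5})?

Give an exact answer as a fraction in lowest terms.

Let f(t,s) = #length-t paths at position s with S_1..S_t all ≥ -5.
f(t,s) = f(t-1,s-1) + f(t-1,s+1) for s ≥ -5; f(t,s) = 0 for s < -5.
t=0: f(0,0)=1
t=1: f(1,-1)=1 f(1,1)=1
t=2: f(2,-2)=1 f(2,0)=2 f(2,2)=1
t=3: f(3,-3)=1 f(3,-1)=3 f(3,1)=3 f(3,3)=1
t=4: f(4,-4)=1 f(4,-2)=4 f(4,0)=6 f(4,2)=4 f(4,4)=1
t=5: f(5,-5)=1 f(5,-3)=5 f(5,-1)=10 f(5,1)=10 f(5,3)=5 f(5,5)=1
Σ_s f(5,s) = 32
P = 32/32 = 1

Answer: 1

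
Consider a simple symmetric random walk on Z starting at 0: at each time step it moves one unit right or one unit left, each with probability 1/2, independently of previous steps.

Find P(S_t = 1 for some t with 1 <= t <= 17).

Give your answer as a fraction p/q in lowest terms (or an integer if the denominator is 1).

Count via complement. Let g(t,s) = #length-t paths at position s with S_1..S_t all ≠ 1.
g(t,s) = g(t-1,s-1) + g(t-1,s+1) for s ≠ 1; g(t,1) = 0.
t=0: g(0,0)=1
t=1: g(1,-1)=1
t=2: g(2,-2)=1 g(2,0)=1
t=3: g(3,-3)=1 g(3,-1)=2
t=4: g(4,-4)=1 g(4,-2)=3 g(4,0)=2
t=5: g(5,-5)=1 g(5,-3)=4 g(5,-1)=5
t=6: g(6,-6)=1 g(6,-4)=5 g(6,-2)=9 g(6,0)=5
t=7: g(7,-7)=1 g(7,-5)=6 g(7,-3)=14 g(7,-1)=14
t=8: g(8,-8)=1 g(8,-6)=7 g(8,-4)=20 g(8,-2)=28 g(8,0)=14
t=9: g(9,-9)=1 g(9,-7)=8 g(9,-5)=27 g(9,-3)=48 g(9,-1)=42
t=10: g(10,-10)=1 g(10,-8)=9 g(10,-6)=35 g(10,-4)=75 g(10,-2)=90 g(10,0)=42
t=11: g(11,-11)=1 g(11,-9)=10 g(11,-7)=44 g(11,-5)=110 g(11,-3)=165 g(11,-1)=132
t=12: g(12,-12)=1 g(12,-10)=11 g(12,-8)=54 g(12,-6)=154 g(12,-4)=275 g(12,-2)=297 g(12,0)=132
t=13: g(13,-13)=1 g(13,-11)=12 g(13,-9)=65 g(13,-7)=208 g(13,-5)=429 g(13,-3)=572 g(13,-1)=429
t=14: g(14,-14)=1 g(14,-12)=13 g(14,-10)=77 g(14,-8)=273 g(14,-6)=637 g(14,-4)=1001 g(14,-2)=1001 g(14,0)=429
t=15: g(15,-15)=1 g(15,-13)=14 g(15,-11)=90 g(15,-9)=350 g(15,-7)=910 g(15,-5)=1638 g(15,-3)=2002 g(15,-1)=1430
t=16: g(16,-16)=1 g(16,-14)=15 g(16,-12)=104 g(16,-10)=440 g(16,-8)=1260 g(16,-6)=2548 g(16,-4)=3640 g(16,-2)=3432 g(16,0)=1430
t=17: g(17,-17)=1 g(17,-15)=16 g(17,-13)=119 g(17,-11)=544 g(17,-9)=1700 g(17,-7)=3808 g(17,-5)=6188 g(17,-3)=7072 g(17,-1)=4862
Paths never hitting 1: Σ_s g(17,s) = 24310
Paths hitting 1: 2^17 - 24310 = 106762
P = 106762/131072 = 53381/65536

Answer: 53381/65536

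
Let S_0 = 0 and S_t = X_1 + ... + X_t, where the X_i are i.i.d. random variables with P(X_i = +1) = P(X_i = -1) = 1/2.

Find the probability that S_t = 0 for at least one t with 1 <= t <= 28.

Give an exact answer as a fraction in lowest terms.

Count via complement. Let g(t,s) = #length-t paths at position s with S_1..S_t all ≠ 0.
g(t,s) = g(t-1,s-1) + g(t-1,s+1) for s ≠ 0; g(t,0) = 0.
t=0: g(0,0)=1
t=1: g(1,-1)=1 g(1,1)=1
t=2: g(2,-2)=1 g(2,2)=1
t=3: g(3,-3)=1 g(3,-1)=1 g(3,1)=1 g(3,3)=1
t=4: g(4,-4)=1 g(4,-2)=2 g(4,2)=2 g(4,4)=1
t=5: g(5,-5)=1 g(5,-3)=3 g(5,-1)=2 g(5,1)=2 g(5,3)=3 g(5,5)=1
t=6: g(6,-6)=1 g(6,-4)=4 g(6,-2)=5 g(6,2)=5 g(6,4)=4 g(6,6)=1
t=7: g(7,-7)=1 g(7,-5)=5 g(7,-3)=9 g(7,-1)=5 g(7,1)=5 g(7,3)=9 g(7,5)=5 g(7,7)=1
t=8: g(8,-8)=1 g(8,-6)=6 g(8,-4)=14 g(8,-2)=14 g(8,2)=14 g(8,4)=14 g(8,6)=6 g(8,8)=1
t=9: g(9,-9)=1 g(9,-7)=7 g(9,-5)=20 g(9,-3)=28 g(9,-1)=14 g(9,1)=14 g(9,3)=28 g(9,5)=20 g(9,7)=7 g(9,9)=1
t=10: g(10,-10)=1 g(10,-8)=8 g(10,-6)=27 g(10,-4)=48 g(10,-2)=42 g(10,2)=42 g(10,4)=48 g(10,6)=27 g(10,8)=8 g(10,10)=1
t=11: g(11,-11)=1 g(11,-9)=9 g(11,-7)=35 g(11,-5)=75 g(11,-3)=90 g(11,-1)=42 g(11,1)=42 g(11,3)=90 g(11,5)=75 g(11,7)=35 g(11,9)=9 g(11,11)=1
t=12: g(12,-12)=1 g(12,-10)=10 g(12,-8)=44 g(12,-6)=110 g(12,-4)=165 g(12,-2)=132 g(12,2)=132 g(12,4)=165 g(12,6)=110 g(12,8)=44 g(12,10)=10 g(12,12)=1
t=13: g(13,-13)=1 g(13,-11)=11 g(13,-9)=54 g(13,-7)=154 g(13,-5)=275 g(13,-3)=297 g(13,-1)=132 g(13,1)=132 g(13,3)=297 g(13,5)=275 g(13,7)=154 g(13,9)=54 g(13,11)=11 g(13,13)=1
t=14: g(14,-14)=1 g(14,-12)=12 g(14,-10)=65 g(14,-8)=208 g(14,-6)=429 g(14,-4)=572 g(14,-2)=429 g(14,2)=429 g(14,4)=572 g(14,6)=429 g(14,8)=208 g(14,10)=65 g(14,12)=12 g(14,14)=1
t=15: g(15,-15)=1 g(15,-13)=13 g(15,-11)=77 g(15,-9)=273 g(15,-7)=637 g(15,-5)=1001 g(15,-3)=1001 g(15,-1)=429 g(15,1)=429 g(15,3)=1001 g(15,5)=1001 g(15,7)=637 g(15,9)=273 g(15,11)=77 g(15,13)=13 g(15,15)=1
t=16: g(16,-16)=1 g(16,-14)=14 g(16,-12)=90 g(16,-10)=350 g(16,-8)=910 g(16,-6)=1638 g(16,-4)=2002 g(16,-2)=1430 g(16,2)=1430 g(16,4)=2002 g(16,6)=1638 g(16,8)=910 g(16,10)=350 g(16,12)=90 g(16,14)=14 g(16,16)=1
t=17: g(17,-17)=1 g(17,-15)=15 g(17,-13)=104 g(17,-11)=440 g(17,-9)=1260 g(17,-7)=2548 g(17,-5)=3640 g(17,-3)=3432 g(17,-1)=1430 g(17,1)=1430 g(17,3)=3432 g(17,5)=3640 g(17,7)=2548 g(17,9)=1260 g(17,11)=440 g(17,13)=104 g(17,15)=15 g(17,17)=1
t=18: g(18,-18)=1 g(18,-16)=16 g(18,-14)=119 g(18,-12)=544 g(18,-10)=1700 g(18,-8)=3808 g(18,-6)=6188 g(18,-4)=7072 g(18,-2)=4862 g(18,2)=4862 g(18,4)=7072 g(18,6)=6188 g(18,8)=3808 g(18,10)=1700 g(18,12)=544 g(18,14)=119 g(18,16)=16 g(18,18)=1
t=19: g(19,-19)=1 g(19,-17)=17 g(19,-15)=135 g(19,-13)=663 g(19,-11)=2244 g(19,-9)=5508 g(19,-7)=9996 g(19,-5)=13260 g(19,-3)=11934 g(19,-1)=4862 g(19,1)=4862 g(19,3)=11934 g(19,5)=13260 g(19,7)=9996 g(19,9)=5508 g(19,11)=2244 g(19,13)=663 g(19,15)=135 g(19,17)=17 g(19,19)=1
t=20: g(20,-20)=1 g(20,-18)=18 g(20,-16)=152 g(20,-14)=798 g(20,-12)=2907 g(20,-10)=7752 g(20,-8)=15504 g(20,-6)=23256 g(20,-4)=25194 g(20,-2)=16796 g(20,2)=16796 g(20,4)=25194 g(20,6)=23256 g(20,8)=15504 g(20,10)=7752 g(20,12)=2907 g(20,14)=798 g(20,16)=152 g(20,18)=18 g(20,20)=1
t=21: g(21,-21)=1 g(21,-19)=19 g(21,-17)=170 g(21,-15)=950 g(21,-13)=3705 g(21,-11)=10659 g(21,-9)=23256 g(21,-7)=38760 g(21,-5)=48450 g(21,-3)=41990 g(21,-1)=16796 g(21,1)=16796 g(21,3)=41990 g(21,5)=48450 g(21,7)=38760 g(21,9)=23256 g(21,11)=10659 g(21,13)=3705 g(21,15)=950 g(21,17)=170 g(21,19)=19 g(21,21)=1
t=22: g(22,-22)=1 g(22,-20)=20 g(22,-18)=189 g(22,-16)=1120 g(22,-14)=4655 g(22,-12)=14364 g(22,-10)=33915 g(22,-8)=62016 g(22,-6)=87210 g(22,-4)=90440 g(22,-2)=58786 g(22,2)=58786 g(22,4)=90440 g(22,6)=87210 g(22,8)=62016 g(22,10)=33915 g(22,12)=14364 g(22,14)=4655 g(22,16)=1120 g(22,18)=189 g(22,20)=20 g(22,22)=1
t=23: g(23,-23)=1 g(23,-21)=21 g(23,-19)=209 g(23,-17)=1309 g(23,-15)=5775 g(23,-13)=19019 g(23,-11)=48279 g(23,-9)=95931 g(23,-7)=149226 g(23,-5)=177650 g(23,-3)=149226 g(23,-1)=58786 g(23,1)=58786 g(23,3)=149226 g(23,5)=177650 g(23,7)=149226 g(23,9)=95931 g(23,11)=48279 g(23,13)=19019 g(23,15)=5775 g(23,17)=1309 g(23,19)=209 g(23,21)=21 g(23,23)=1
t=24: g(24,-24)=1 g(24,-22)=22 g(24,-20)=230 g(24,-18)=1518 g(24,-16)=7084 g(24,-14)=24794 g(24,-12)=67298 g(24,-10)=144210 g(24,-8)=245157 g(24,-6)=326876 g(24,-4)=326876 g(24,-2)=208012 g(24,2)=208012 g(24,4)=326876 g(24,6)=326876 g(24,8)=245157 g(24,10)=144210 g(24,12)=67298 g(24,14)=24794 g(24,16)=7084 g(24,18)=1518 g(24,20)=230 g(24,22)=22 g(24,24)=1
t=25: g(25,-25)=1 g(25,-23)=23 g(25,-21)=252 g(25,-19)=1748 g(25,-17)=8602 g(25,-15)=31878 g(25,-13)=92092 g(25,-11)=211508 g(25,-9)=389367 g(25,-7)=572033 g(25,-5)=653752 g(25,-3)=534888 g(25,-1)=208012 g(25,1)=208012 g(25,3)=534888 g(25,5)=653752 g(25,7)=572033 g(25,9)=389367 g(25,11)=211508 g(25,13)=92092 g(25,15)=31878 g(25,17)=8602 g(25,19)=1748 g(25,21)=252 g(25,23)=23 g(25,25)=1
t=26: g(26,-26)=1 g(26,-24)=24 g(26,-22)=275 g(26,-20)=2000 g(26,-18)=10350 g(26,-16)=40480 g(26,-14)=123970 g(26,-12)=303600 g(26,-10)=600875 g(26,-8)=961400 g(26,-6)=1225785 g(26,-4)=1188640 g(26,-2)=742900 g(26,2)=742900 g(26,4)=1188640 g(26,6)=1225785 g(26,8)=961400 g(26,10)=600875 g(26,12)=303600 g(26,14)=123970 g(26,16)=40480 g(26,18)=10350 g(26,20)=2000 g(26,22)=275 g(26,24)=24 g(26,26)=1
t=27: g(27,-27)=1 g(27,-25)=25 g(27,-23)=299 g(27,-21)=2275 g(27,-19)=12350 g(27,-17)=50830 g(27,-15)=164450 g(27,-13)=427570 g(27,-11)=904475 g(27,-9)=1562275 g(27,-7)=2187185 g(27,-5)=2414425 g(27,-3)=1931540 g(27,-1)=742900 g(27,1)=742900 g(27,3)=1931540 g(27,5)=2414425 g(27,7)=2187185 g(27,9)=1562275 g(27,11)=904475 g(27,13)=427570 g(27,15)=164450 g(27,17)=50830 g(27,19)=12350 g(27,21)=2275 g(27,23)=299 g(27,25)=25 g(27,27)=1
t=28: g(28,-28)=1 g(28,-26)=26 g(28,-24)=324 g(28,-22)=2574 g(28,-20)=14625 g(28,-18)=63180 g(28,-16)=215280 g(28,-14)=592020 g(28,-12)=1332045 g(28,-10)=2466750 g(28,-8)=3749460 g(28,-6)=4601610 g(28,-4)=4345965 g(28,-2)=2674440 g(28,2)=2674440 g(28,4)=4345965 g(28,6)=4601610 g(28,8)=3749460 g(28,10)=2466750 g(28,12)=1332045 g(28,14)=592020 g(28,16)=215280 g(28,18)=63180 g(28,20)=14625 g(28,22)=2574 g(28,24)=324 g(28,26)=26 g(28,28)=1
Paths never hitting 0: Σ_s g(28,s) = 40116600
Paths hitting 0: 2^28 - 40116600 = 228318856
P = 228318856/268435456 = 28539857/33554432

Answer: 28539857/33554432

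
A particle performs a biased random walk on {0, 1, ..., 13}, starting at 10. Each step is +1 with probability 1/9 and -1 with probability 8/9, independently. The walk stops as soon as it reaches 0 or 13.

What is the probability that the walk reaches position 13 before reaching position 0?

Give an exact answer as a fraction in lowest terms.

Answer: 153391689/78536544841

Derivation:
Biased walk: p = 1/9, q = 8/9, r = q/p = 8
Gambler's ruin: P(hit 13 before 0 | start at 10) = (1 - r^a)/(1 - r^N)
r^10 = 1073741824; r^13 = 549755813888
P = (1 - 1073741824) / (1 - 549755813888) = -1073741823 / -549755813887 = 153391689/78536544841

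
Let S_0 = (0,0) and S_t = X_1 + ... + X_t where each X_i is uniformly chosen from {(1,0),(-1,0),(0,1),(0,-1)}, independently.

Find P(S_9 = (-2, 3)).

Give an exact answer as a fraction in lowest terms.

Let h be the number of horizontal steps (so 9-h are vertical). To end at (-2,3) need (h-2)/2 right-steps and ((9-h)+3)/2 up-steps.
Sum over h with 2 ≤ h ≤ 6, h ≡ 0 (mod 2), 9-h ≡ 1 (mod 2):
h=2: C(9,2)·C(2,0)·C(7,5) = 36·1·21 = 756
h=4: C(9,4)·C(4,1)·C(5,4) = 126·4·5 = 2520
h=6: C(9,6)·C(6,2)·C(3,3) = 84·15·1 = 1260
Total favorable: 4536
Total paths: 4^9 = 262144
P = 4536/262144 = 567/32768

Answer: 567/32768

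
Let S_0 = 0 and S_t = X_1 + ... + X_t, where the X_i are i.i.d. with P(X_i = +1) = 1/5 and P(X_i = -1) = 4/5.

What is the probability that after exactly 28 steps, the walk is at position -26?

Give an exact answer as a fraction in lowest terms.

To reach position -26 after 28 steps: need 1 step of +1 and 27 steps of -1.
Number of such sequences: C(28,1) = 28
Each has probability (1/5)^1 · (4/5)^27 = 18014398509481984/37252902984619140625
P = 28 · 18014398509481984/37252902984619140625 = 504403158265495552/37252902984619140625

Answer: 504403158265495552/37252902984619140625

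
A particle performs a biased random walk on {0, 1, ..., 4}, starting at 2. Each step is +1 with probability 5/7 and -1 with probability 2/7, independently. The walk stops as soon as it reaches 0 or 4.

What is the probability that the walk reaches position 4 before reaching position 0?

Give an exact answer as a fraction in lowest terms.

Biased walk: p = 5/7, q = 2/7, r = q/p = 2/5
Gambler's ruin: P(hit 4 before 0 | start at 2) = (1 - r^a)/(1 - r^N)
r^2 = 4/25; r^4 = 16/625
P = (1 - 4/25) / (1 - 16/625) = 21/25 / 609/625 = 25/29

Answer: 25/29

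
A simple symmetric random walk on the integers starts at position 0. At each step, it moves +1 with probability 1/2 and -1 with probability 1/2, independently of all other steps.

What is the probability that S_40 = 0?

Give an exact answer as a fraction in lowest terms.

Answer: 34461632205/274877906944

Derivation:
To return to 0 after 40 steps: need exactly 20 steps of +1 and 20 of -1.
Favorable paths: C(40,20) = 137846528820
Total paths: 2^40 = 1099511627776
P = 137846528820/1099511627776 = 34461632205/274877906944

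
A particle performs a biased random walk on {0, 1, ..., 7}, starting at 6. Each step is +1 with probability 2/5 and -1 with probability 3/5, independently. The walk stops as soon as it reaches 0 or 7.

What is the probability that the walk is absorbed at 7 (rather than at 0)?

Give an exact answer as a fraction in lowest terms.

Answer: 1330/2059

Derivation:
Biased walk: p = 2/5, q = 3/5, r = q/p = 3/2
Gambler's ruin: P(hit 7 before 0 | start at 6) = (1 - r^a)/(1 - r^N)
r^6 = 729/64; r^7 = 2187/128
P = (1 - 729/64) / (1 - 2187/128) = -665/64 / -2059/128 = 1330/2059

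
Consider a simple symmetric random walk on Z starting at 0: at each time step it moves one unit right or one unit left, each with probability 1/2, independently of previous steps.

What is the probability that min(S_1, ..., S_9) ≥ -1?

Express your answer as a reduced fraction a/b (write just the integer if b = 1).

Answer: 63/128

Derivation:
Let f(t,s) = #length-t paths at position s with S_1..S_t all ≥ -1.
f(t,s) = f(t-1,s-1) + f(t-1,s+1) for s ≥ -1; f(t,s) = 0 for s < -1.
t=0: f(0,0)=1
t=1: f(1,-1)=1 f(1,1)=1
t=2: f(2,0)=2 f(2,2)=1
t=3: f(3,-1)=2 f(3,1)=3 f(3,3)=1
t=4: f(4,0)=5 f(4,2)=4 f(4,4)=1
t=5: f(5,-1)=5 f(5,1)=9 f(5,3)=5 f(5,5)=1
t=6: f(6,0)=14 f(6,2)=14 f(6,4)=6 f(6,6)=1
t=7: f(7,-1)=14 f(7,1)=28 f(7,3)=20 f(7,5)=7 f(7,7)=1
t=8: f(8,0)=42 f(8,2)=48 f(8,4)=27 f(8,6)=8 f(8,8)=1
t=9: f(9,-1)=42 f(9,1)=90 f(9,3)=75 f(9,5)=35 f(9,7)=9 f(9,9)=1
Σ_s f(9,s) = 252
P = 252/512 = 63/128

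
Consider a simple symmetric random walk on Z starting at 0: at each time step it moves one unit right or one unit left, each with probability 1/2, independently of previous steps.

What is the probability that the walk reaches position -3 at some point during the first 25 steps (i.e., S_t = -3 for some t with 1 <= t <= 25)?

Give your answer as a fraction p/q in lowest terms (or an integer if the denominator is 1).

Answer: 1168527/2097152

Derivation:
Count via complement. Let g(t,s) = #length-t paths at position s with S_1..S_t all ≠ -3.
g(t,s) = g(t-1,s-1) + g(t-1,s+1) for s ≠ -3; g(t,-3) = 0.
t=0: g(0,0)=1
t=1: g(1,-1)=1 g(1,1)=1
t=2: g(2,-2)=1 g(2,0)=2 g(2,2)=1
t=3: g(3,-1)=3 g(3,1)=3 g(3,3)=1
t=4: g(4,-2)=3 g(4,0)=6 g(4,2)=4 g(4,4)=1
t=5: g(5,-1)=9 g(5,1)=10 g(5,3)=5 g(5,5)=1
t=6: g(6,-2)=9 g(6,0)=19 g(6,2)=15 g(6,4)=6 g(6,6)=1
t=7: g(7,-1)=28 g(7,1)=34 g(7,3)=21 g(7,5)=7 g(7,7)=1
t=8: g(8,-2)=28 g(8,0)=62 g(8,2)=55 g(8,4)=28 g(8,6)=8 g(8,8)=1
t=9: g(9,-1)=90 g(9,1)=117 g(9,3)=83 g(9,5)=36 g(9,7)=9 g(9,9)=1
t=10: g(10,-2)=90 g(10,0)=207 g(10,2)=200 g(10,4)=119 g(10,6)=45 g(10,8)=10 g(10,10)=1
t=11: g(11,-1)=297 g(11,1)=407 g(11,3)=319 g(11,5)=164 g(11,7)=55 g(11,9)=11 g(11,11)=1
t=12: g(12,-2)=297 g(12,0)=704 g(12,2)=726 g(12,4)=483 g(12,6)=219 g(12,8)=66 g(12,10)=12 g(12,12)=1
t=13: g(13,-1)=1001 g(13,1)=1430 g(13,3)=1209 g(13,5)=702 g(13,7)=285 g(13,9)=78 g(13,11)=13 g(13,13)=1
t=14: g(14,-2)=1001 g(14,0)=2431 g(14,2)=2639 g(14,4)=1911 g(14,6)=987 g(14,8)=363 g(14,10)=91 g(14,12)=14 g(14,14)=1
t=15: g(15,-1)=3432 g(15,1)=5070 g(15,3)=4550 g(15,5)=2898 g(15,7)=1350 g(15,9)=454 g(15,11)=105 g(15,13)=15 g(15,15)=1
t=16: g(16,-2)=3432 g(16,0)=8502 g(16,2)=9620 g(16,4)=7448 g(16,6)=4248 g(16,8)=1804 g(16,10)=559 g(16,12)=120 g(16,14)=16 g(16,16)=1
t=17: g(17,-1)=11934 g(17,1)=18122 g(17,3)=17068 g(17,5)=11696 g(17,7)=6052 g(17,9)=2363 g(17,11)=679 g(17,13)=136 g(17,15)=17 g(17,17)=1
t=18: g(18,-2)=11934 g(18,0)=30056 g(18,2)=35190 g(18,4)=28764 g(18,6)=17748 g(18,8)=8415 g(18,10)=3042 g(18,12)=815 g(18,14)=153 g(18,16)=18 g(18,18)=1
t=19: g(19,-1)=41990 g(19,1)=65246 g(19,3)=63954 g(19,5)=46512 g(19,7)=26163 g(19,9)=11457 g(19,11)=3857 g(19,13)=968 g(19,15)=171 g(19,17)=19 g(19,19)=1
t=20: g(20,-2)=41990 g(20,0)=107236 g(20,2)=129200 g(20,4)=110466 g(20,6)=72675 g(20,8)=37620 g(20,10)=15314 g(20,12)=4825 g(20,14)=1139 g(20,16)=190 g(20,18)=20 g(20,20)=1
t=21: g(21,-1)=149226 g(21,1)=236436 g(21,3)=239666 g(21,5)=183141 g(21,7)=110295 g(21,9)=52934 g(21,11)=20139 g(21,13)=5964 g(21,15)=1329 g(21,17)=210 g(21,19)=21 g(21,21)=1
t=22: g(22,-2)=149226 g(22,0)=385662 g(22,2)=476102 g(22,4)=422807 g(22,6)=293436 g(22,8)=163229 g(22,10)=73073 g(22,12)=26103 g(22,14)=7293 g(22,16)=1539 g(22,18)=231 g(22,20)=22 g(22,22)=1
t=23: g(23,-1)=534888 g(23,1)=861764 g(23,3)=898909 g(23,5)=716243 g(23,7)=456665 g(23,9)=236302 g(23,11)=99176 g(23,13)=33396 g(23,15)=8832 g(23,17)=1770 g(23,19)=253 g(23,21)=23 g(23,23)=1
t=24: g(24,-2)=534888 g(24,0)=1396652 g(24,2)=1760673 g(24,4)=1615152 g(24,6)=1172908 g(24,8)=692967 g(24,10)=335478 g(24,12)=132572 g(24,14)=42228 g(24,16)=10602 g(24,18)=2023 g(24,20)=276 g(24,22)=24 g(24,24)=1
t=25: g(25,-1)=1931540 g(25,1)=3157325 g(25,3)=3375825 g(25,5)=2788060 g(25,7)=1865875 g(25,9)=1028445 g(25,11)=468050 g(25,13)=174800 g(25,15)=52830 g(25,17)=12625 g(25,19)=2299 g(25,21)=300 g(25,23)=25 g(25,25)=1
Paths never hitting -3: Σ_s g(25,s) = 14858000
Paths hitting -3: 2^25 - 14858000 = 18696432
P = 18696432/33554432 = 1168527/2097152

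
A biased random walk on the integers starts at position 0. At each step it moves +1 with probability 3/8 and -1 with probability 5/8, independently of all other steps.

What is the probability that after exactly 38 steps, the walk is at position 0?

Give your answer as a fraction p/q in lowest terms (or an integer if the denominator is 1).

Answer: 97943396939492212772369384765625/2596148429267413814265248164610048

Derivation:
To be at 0 after 38 steps: need exactly 19 steps of +1 and 19 of -1.
Number of such sequences: C(38,19) = 35345263800
Each has probability (3/8)^19 · (5/8)^19 = 22168378200531005859375/20769187434139310514121985316880384
P = 35345263800 · 22168378200531005859375/20769187434139310514121985316880384 = 97943396939492212772369384765625/2596148429267413814265248164610048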